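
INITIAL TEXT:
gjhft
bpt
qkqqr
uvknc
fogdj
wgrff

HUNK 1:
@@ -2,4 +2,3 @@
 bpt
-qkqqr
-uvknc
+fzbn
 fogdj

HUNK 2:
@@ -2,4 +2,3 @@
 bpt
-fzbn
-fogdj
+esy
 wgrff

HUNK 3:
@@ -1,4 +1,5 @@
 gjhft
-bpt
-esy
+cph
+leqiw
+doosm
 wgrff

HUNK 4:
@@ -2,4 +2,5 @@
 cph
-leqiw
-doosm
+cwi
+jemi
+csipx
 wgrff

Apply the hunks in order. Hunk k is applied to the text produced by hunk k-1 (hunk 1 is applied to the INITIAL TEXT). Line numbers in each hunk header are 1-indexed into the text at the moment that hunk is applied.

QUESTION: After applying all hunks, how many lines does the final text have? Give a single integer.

Answer: 6

Derivation:
Hunk 1: at line 2 remove [qkqqr,uvknc] add [fzbn] -> 5 lines: gjhft bpt fzbn fogdj wgrff
Hunk 2: at line 2 remove [fzbn,fogdj] add [esy] -> 4 lines: gjhft bpt esy wgrff
Hunk 3: at line 1 remove [bpt,esy] add [cph,leqiw,doosm] -> 5 lines: gjhft cph leqiw doosm wgrff
Hunk 4: at line 2 remove [leqiw,doosm] add [cwi,jemi,csipx] -> 6 lines: gjhft cph cwi jemi csipx wgrff
Final line count: 6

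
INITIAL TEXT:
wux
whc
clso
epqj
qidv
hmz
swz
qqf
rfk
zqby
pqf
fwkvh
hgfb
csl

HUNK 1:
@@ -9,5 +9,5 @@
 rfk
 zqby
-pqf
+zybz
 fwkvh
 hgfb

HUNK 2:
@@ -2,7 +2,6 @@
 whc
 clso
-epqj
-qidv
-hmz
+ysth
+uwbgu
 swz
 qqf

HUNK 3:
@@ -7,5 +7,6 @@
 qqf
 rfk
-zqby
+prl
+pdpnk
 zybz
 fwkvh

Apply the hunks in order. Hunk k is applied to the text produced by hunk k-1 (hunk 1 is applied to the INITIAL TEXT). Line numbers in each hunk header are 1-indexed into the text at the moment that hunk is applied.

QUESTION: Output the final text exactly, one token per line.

Hunk 1: at line 9 remove [pqf] add [zybz] -> 14 lines: wux whc clso epqj qidv hmz swz qqf rfk zqby zybz fwkvh hgfb csl
Hunk 2: at line 2 remove [epqj,qidv,hmz] add [ysth,uwbgu] -> 13 lines: wux whc clso ysth uwbgu swz qqf rfk zqby zybz fwkvh hgfb csl
Hunk 3: at line 7 remove [zqby] add [prl,pdpnk] -> 14 lines: wux whc clso ysth uwbgu swz qqf rfk prl pdpnk zybz fwkvh hgfb csl

Answer: wux
whc
clso
ysth
uwbgu
swz
qqf
rfk
prl
pdpnk
zybz
fwkvh
hgfb
csl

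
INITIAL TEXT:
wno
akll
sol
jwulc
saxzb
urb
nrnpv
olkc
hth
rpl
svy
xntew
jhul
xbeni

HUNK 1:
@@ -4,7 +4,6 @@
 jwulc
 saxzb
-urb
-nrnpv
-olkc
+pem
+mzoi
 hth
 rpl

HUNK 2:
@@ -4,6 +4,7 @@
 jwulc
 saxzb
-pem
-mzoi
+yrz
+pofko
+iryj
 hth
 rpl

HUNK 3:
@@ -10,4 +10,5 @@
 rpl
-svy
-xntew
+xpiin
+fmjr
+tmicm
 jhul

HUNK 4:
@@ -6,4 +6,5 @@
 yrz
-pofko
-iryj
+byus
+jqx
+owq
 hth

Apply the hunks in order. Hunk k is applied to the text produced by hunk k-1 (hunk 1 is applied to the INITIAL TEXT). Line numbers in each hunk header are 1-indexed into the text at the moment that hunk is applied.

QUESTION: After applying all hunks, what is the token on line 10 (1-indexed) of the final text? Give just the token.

Hunk 1: at line 4 remove [urb,nrnpv,olkc] add [pem,mzoi] -> 13 lines: wno akll sol jwulc saxzb pem mzoi hth rpl svy xntew jhul xbeni
Hunk 2: at line 4 remove [pem,mzoi] add [yrz,pofko,iryj] -> 14 lines: wno akll sol jwulc saxzb yrz pofko iryj hth rpl svy xntew jhul xbeni
Hunk 3: at line 10 remove [svy,xntew] add [xpiin,fmjr,tmicm] -> 15 lines: wno akll sol jwulc saxzb yrz pofko iryj hth rpl xpiin fmjr tmicm jhul xbeni
Hunk 4: at line 6 remove [pofko,iryj] add [byus,jqx,owq] -> 16 lines: wno akll sol jwulc saxzb yrz byus jqx owq hth rpl xpiin fmjr tmicm jhul xbeni
Final line 10: hth

Answer: hth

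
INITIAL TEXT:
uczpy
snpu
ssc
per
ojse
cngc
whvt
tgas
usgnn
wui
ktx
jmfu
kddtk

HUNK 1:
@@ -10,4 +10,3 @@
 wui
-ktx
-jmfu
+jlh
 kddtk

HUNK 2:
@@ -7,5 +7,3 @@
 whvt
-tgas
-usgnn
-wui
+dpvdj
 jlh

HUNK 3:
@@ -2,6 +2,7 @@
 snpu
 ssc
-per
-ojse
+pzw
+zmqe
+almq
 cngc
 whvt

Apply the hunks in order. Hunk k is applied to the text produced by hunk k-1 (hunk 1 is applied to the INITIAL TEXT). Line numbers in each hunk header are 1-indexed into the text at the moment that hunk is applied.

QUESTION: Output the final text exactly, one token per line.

Hunk 1: at line 10 remove [ktx,jmfu] add [jlh] -> 12 lines: uczpy snpu ssc per ojse cngc whvt tgas usgnn wui jlh kddtk
Hunk 2: at line 7 remove [tgas,usgnn,wui] add [dpvdj] -> 10 lines: uczpy snpu ssc per ojse cngc whvt dpvdj jlh kddtk
Hunk 3: at line 2 remove [per,ojse] add [pzw,zmqe,almq] -> 11 lines: uczpy snpu ssc pzw zmqe almq cngc whvt dpvdj jlh kddtk

Answer: uczpy
snpu
ssc
pzw
zmqe
almq
cngc
whvt
dpvdj
jlh
kddtk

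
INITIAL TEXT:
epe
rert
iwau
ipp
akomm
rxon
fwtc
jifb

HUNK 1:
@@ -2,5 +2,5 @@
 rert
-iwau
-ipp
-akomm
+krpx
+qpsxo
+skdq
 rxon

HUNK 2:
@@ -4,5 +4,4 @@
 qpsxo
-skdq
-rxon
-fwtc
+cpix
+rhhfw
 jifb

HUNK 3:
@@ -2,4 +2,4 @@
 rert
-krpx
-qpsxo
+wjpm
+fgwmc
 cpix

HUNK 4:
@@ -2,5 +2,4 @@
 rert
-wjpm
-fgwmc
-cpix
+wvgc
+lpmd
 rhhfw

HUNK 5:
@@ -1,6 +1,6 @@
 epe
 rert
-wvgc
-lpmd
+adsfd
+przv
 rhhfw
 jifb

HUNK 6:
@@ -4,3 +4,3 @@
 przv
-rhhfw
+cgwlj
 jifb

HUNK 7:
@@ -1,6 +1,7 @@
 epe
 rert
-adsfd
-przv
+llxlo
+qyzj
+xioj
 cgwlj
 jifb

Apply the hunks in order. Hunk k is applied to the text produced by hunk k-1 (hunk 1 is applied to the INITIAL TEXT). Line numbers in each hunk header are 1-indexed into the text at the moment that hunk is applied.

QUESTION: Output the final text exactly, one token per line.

Answer: epe
rert
llxlo
qyzj
xioj
cgwlj
jifb

Derivation:
Hunk 1: at line 2 remove [iwau,ipp,akomm] add [krpx,qpsxo,skdq] -> 8 lines: epe rert krpx qpsxo skdq rxon fwtc jifb
Hunk 2: at line 4 remove [skdq,rxon,fwtc] add [cpix,rhhfw] -> 7 lines: epe rert krpx qpsxo cpix rhhfw jifb
Hunk 3: at line 2 remove [krpx,qpsxo] add [wjpm,fgwmc] -> 7 lines: epe rert wjpm fgwmc cpix rhhfw jifb
Hunk 4: at line 2 remove [wjpm,fgwmc,cpix] add [wvgc,lpmd] -> 6 lines: epe rert wvgc lpmd rhhfw jifb
Hunk 5: at line 1 remove [wvgc,lpmd] add [adsfd,przv] -> 6 lines: epe rert adsfd przv rhhfw jifb
Hunk 6: at line 4 remove [rhhfw] add [cgwlj] -> 6 lines: epe rert adsfd przv cgwlj jifb
Hunk 7: at line 1 remove [adsfd,przv] add [llxlo,qyzj,xioj] -> 7 lines: epe rert llxlo qyzj xioj cgwlj jifb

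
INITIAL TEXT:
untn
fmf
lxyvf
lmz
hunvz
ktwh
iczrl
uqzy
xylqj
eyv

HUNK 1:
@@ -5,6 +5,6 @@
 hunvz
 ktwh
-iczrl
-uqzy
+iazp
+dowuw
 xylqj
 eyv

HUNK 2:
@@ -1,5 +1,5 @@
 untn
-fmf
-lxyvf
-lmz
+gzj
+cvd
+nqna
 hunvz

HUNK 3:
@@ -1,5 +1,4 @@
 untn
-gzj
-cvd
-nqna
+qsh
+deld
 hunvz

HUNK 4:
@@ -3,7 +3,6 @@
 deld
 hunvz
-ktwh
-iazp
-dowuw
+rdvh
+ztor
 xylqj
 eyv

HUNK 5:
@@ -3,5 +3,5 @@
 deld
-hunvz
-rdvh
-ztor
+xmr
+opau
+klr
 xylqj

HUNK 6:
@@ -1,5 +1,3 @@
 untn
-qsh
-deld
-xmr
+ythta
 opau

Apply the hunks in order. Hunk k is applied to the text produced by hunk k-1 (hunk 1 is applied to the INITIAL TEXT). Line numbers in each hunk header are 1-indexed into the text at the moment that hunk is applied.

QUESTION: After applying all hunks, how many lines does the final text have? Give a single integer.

Answer: 6

Derivation:
Hunk 1: at line 5 remove [iczrl,uqzy] add [iazp,dowuw] -> 10 lines: untn fmf lxyvf lmz hunvz ktwh iazp dowuw xylqj eyv
Hunk 2: at line 1 remove [fmf,lxyvf,lmz] add [gzj,cvd,nqna] -> 10 lines: untn gzj cvd nqna hunvz ktwh iazp dowuw xylqj eyv
Hunk 3: at line 1 remove [gzj,cvd,nqna] add [qsh,deld] -> 9 lines: untn qsh deld hunvz ktwh iazp dowuw xylqj eyv
Hunk 4: at line 3 remove [ktwh,iazp,dowuw] add [rdvh,ztor] -> 8 lines: untn qsh deld hunvz rdvh ztor xylqj eyv
Hunk 5: at line 3 remove [hunvz,rdvh,ztor] add [xmr,opau,klr] -> 8 lines: untn qsh deld xmr opau klr xylqj eyv
Hunk 6: at line 1 remove [qsh,deld,xmr] add [ythta] -> 6 lines: untn ythta opau klr xylqj eyv
Final line count: 6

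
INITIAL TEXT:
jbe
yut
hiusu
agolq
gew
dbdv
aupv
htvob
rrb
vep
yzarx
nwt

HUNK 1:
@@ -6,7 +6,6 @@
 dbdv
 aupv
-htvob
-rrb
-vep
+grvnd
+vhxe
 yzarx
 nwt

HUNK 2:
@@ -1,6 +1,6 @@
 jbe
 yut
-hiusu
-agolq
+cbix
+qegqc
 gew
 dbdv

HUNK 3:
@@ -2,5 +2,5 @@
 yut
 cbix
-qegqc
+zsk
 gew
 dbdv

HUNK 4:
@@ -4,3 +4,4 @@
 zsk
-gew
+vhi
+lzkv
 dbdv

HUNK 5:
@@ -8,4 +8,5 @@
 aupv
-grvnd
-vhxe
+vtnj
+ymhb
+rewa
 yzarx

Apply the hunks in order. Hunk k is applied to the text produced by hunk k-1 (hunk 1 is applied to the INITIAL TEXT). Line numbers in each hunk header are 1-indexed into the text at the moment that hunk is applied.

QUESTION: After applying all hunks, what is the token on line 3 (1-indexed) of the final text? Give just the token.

Answer: cbix

Derivation:
Hunk 1: at line 6 remove [htvob,rrb,vep] add [grvnd,vhxe] -> 11 lines: jbe yut hiusu agolq gew dbdv aupv grvnd vhxe yzarx nwt
Hunk 2: at line 1 remove [hiusu,agolq] add [cbix,qegqc] -> 11 lines: jbe yut cbix qegqc gew dbdv aupv grvnd vhxe yzarx nwt
Hunk 3: at line 2 remove [qegqc] add [zsk] -> 11 lines: jbe yut cbix zsk gew dbdv aupv grvnd vhxe yzarx nwt
Hunk 4: at line 4 remove [gew] add [vhi,lzkv] -> 12 lines: jbe yut cbix zsk vhi lzkv dbdv aupv grvnd vhxe yzarx nwt
Hunk 5: at line 8 remove [grvnd,vhxe] add [vtnj,ymhb,rewa] -> 13 lines: jbe yut cbix zsk vhi lzkv dbdv aupv vtnj ymhb rewa yzarx nwt
Final line 3: cbix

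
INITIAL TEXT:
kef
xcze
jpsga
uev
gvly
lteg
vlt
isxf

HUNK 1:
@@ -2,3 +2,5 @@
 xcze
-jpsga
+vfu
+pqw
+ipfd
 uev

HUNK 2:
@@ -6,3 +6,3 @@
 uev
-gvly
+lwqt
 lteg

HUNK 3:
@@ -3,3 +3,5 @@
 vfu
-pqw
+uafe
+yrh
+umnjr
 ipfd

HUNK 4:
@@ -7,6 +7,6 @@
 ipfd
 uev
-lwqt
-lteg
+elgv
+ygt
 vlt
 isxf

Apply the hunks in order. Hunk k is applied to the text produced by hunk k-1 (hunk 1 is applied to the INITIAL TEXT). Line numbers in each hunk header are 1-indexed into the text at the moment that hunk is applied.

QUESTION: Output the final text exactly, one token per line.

Hunk 1: at line 2 remove [jpsga] add [vfu,pqw,ipfd] -> 10 lines: kef xcze vfu pqw ipfd uev gvly lteg vlt isxf
Hunk 2: at line 6 remove [gvly] add [lwqt] -> 10 lines: kef xcze vfu pqw ipfd uev lwqt lteg vlt isxf
Hunk 3: at line 3 remove [pqw] add [uafe,yrh,umnjr] -> 12 lines: kef xcze vfu uafe yrh umnjr ipfd uev lwqt lteg vlt isxf
Hunk 4: at line 7 remove [lwqt,lteg] add [elgv,ygt] -> 12 lines: kef xcze vfu uafe yrh umnjr ipfd uev elgv ygt vlt isxf

Answer: kef
xcze
vfu
uafe
yrh
umnjr
ipfd
uev
elgv
ygt
vlt
isxf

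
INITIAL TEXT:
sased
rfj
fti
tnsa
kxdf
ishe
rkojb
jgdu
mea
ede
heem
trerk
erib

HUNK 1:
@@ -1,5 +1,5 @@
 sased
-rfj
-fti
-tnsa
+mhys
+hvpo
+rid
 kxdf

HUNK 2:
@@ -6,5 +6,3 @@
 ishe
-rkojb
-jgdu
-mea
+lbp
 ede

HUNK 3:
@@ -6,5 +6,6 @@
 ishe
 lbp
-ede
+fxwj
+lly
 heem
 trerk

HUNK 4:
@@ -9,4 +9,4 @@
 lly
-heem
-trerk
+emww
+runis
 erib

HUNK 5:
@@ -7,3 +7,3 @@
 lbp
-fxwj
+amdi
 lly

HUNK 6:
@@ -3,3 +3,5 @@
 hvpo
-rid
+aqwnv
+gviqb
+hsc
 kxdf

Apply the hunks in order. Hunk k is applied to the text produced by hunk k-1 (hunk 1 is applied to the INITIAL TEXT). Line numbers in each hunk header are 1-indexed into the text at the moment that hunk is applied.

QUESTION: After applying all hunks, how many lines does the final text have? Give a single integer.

Hunk 1: at line 1 remove [rfj,fti,tnsa] add [mhys,hvpo,rid] -> 13 lines: sased mhys hvpo rid kxdf ishe rkojb jgdu mea ede heem trerk erib
Hunk 2: at line 6 remove [rkojb,jgdu,mea] add [lbp] -> 11 lines: sased mhys hvpo rid kxdf ishe lbp ede heem trerk erib
Hunk 3: at line 6 remove [ede] add [fxwj,lly] -> 12 lines: sased mhys hvpo rid kxdf ishe lbp fxwj lly heem trerk erib
Hunk 4: at line 9 remove [heem,trerk] add [emww,runis] -> 12 lines: sased mhys hvpo rid kxdf ishe lbp fxwj lly emww runis erib
Hunk 5: at line 7 remove [fxwj] add [amdi] -> 12 lines: sased mhys hvpo rid kxdf ishe lbp amdi lly emww runis erib
Hunk 6: at line 3 remove [rid] add [aqwnv,gviqb,hsc] -> 14 lines: sased mhys hvpo aqwnv gviqb hsc kxdf ishe lbp amdi lly emww runis erib
Final line count: 14

Answer: 14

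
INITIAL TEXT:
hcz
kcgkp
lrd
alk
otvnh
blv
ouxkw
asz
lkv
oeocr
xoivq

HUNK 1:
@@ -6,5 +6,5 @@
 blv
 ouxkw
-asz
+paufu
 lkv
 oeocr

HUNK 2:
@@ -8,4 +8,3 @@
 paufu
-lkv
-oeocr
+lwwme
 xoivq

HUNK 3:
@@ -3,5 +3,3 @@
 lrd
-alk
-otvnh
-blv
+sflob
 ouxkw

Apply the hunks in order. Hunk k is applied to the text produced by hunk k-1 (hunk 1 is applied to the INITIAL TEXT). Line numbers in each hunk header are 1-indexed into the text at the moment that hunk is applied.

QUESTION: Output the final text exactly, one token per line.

Hunk 1: at line 6 remove [asz] add [paufu] -> 11 lines: hcz kcgkp lrd alk otvnh blv ouxkw paufu lkv oeocr xoivq
Hunk 2: at line 8 remove [lkv,oeocr] add [lwwme] -> 10 lines: hcz kcgkp lrd alk otvnh blv ouxkw paufu lwwme xoivq
Hunk 3: at line 3 remove [alk,otvnh,blv] add [sflob] -> 8 lines: hcz kcgkp lrd sflob ouxkw paufu lwwme xoivq

Answer: hcz
kcgkp
lrd
sflob
ouxkw
paufu
lwwme
xoivq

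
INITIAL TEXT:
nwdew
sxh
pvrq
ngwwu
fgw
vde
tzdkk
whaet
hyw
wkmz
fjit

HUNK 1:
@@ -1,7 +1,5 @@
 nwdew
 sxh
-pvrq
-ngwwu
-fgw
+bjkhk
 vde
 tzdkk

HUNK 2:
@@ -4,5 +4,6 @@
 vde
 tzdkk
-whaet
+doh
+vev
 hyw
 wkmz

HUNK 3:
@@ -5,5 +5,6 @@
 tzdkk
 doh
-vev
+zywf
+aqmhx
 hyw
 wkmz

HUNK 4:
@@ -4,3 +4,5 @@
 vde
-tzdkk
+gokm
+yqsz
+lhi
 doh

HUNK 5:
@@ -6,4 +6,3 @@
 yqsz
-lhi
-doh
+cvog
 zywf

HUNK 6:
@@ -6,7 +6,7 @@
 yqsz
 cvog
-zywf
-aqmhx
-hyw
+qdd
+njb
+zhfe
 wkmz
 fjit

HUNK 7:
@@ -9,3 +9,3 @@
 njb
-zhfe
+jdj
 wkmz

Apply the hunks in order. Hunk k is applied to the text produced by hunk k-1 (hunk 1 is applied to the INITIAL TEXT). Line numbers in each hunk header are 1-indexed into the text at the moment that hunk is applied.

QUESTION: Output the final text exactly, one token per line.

Hunk 1: at line 1 remove [pvrq,ngwwu,fgw] add [bjkhk] -> 9 lines: nwdew sxh bjkhk vde tzdkk whaet hyw wkmz fjit
Hunk 2: at line 4 remove [whaet] add [doh,vev] -> 10 lines: nwdew sxh bjkhk vde tzdkk doh vev hyw wkmz fjit
Hunk 3: at line 5 remove [vev] add [zywf,aqmhx] -> 11 lines: nwdew sxh bjkhk vde tzdkk doh zywf aqmhx hyw wkmz fjit
Hunk 4: at line 4 remove [tzdkk] add [gokm,yqsz,lhi] -> 13 lines: nwdew sxh bjkhk vde gokm yqsz lhi doh zywf aqmhx hyw wkmz fjit
Hunk 5: at line 6 remove [lhi,doh] add [cvog] -> 12 lines: nwdew sxh bjkhk vde gokm yqsz cvog zywf aqmhx hyw wkmz fjit
Hunk 6: at line 6 remove [zywf,aqmhx,hyw] add [qdd,njb,zhfe] -> 12 lines: nwdew sxh bjkhk vde gokm yqsz cvog qdd njb zhfe wkmz fjit
Hunk 7: at line 9 remove [zhfe] add [jdj] -> 12 lines: nwdew sxh bjkhk vde gokm yqsz cvog qdd njb jdj wkmz fjit

Answer: nwdew
sxh
bjkhk
vde
gokm
yqsz
cvog
qdd
njb
jdj
wkmz
fjit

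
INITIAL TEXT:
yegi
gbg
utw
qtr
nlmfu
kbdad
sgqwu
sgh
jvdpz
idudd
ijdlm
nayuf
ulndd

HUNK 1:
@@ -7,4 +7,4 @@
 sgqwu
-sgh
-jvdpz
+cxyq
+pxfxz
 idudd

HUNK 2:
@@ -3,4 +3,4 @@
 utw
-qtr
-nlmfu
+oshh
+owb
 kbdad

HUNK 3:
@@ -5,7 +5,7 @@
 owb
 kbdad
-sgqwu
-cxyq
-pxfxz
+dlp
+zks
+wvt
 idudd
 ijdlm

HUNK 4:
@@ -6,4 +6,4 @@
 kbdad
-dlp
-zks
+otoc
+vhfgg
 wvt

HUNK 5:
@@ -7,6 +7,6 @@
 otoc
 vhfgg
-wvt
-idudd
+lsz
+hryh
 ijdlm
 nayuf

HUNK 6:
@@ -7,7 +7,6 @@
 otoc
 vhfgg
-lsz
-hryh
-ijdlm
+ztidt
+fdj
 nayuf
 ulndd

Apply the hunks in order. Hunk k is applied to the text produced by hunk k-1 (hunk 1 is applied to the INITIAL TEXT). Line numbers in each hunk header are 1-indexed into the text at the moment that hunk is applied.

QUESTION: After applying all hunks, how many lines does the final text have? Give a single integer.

Answer: 12

Derivation:
Hunk 1: at line 7 remove [sgh,jvdpz] add [cxyq,pxfxz] -> 13 lines: yegi gbg utw qtr nlmfu kbdad sgqwu cxyq pxfxz idudd ijdlm nayuf ulndd
Hunk 2: at line 3 remove [qtr,nlmfu] add [oshh,owb] -> 13 lines: yegi gbg utw oshh owb kbdad sgqwu cxyq pxfxz idudd ijdlm nayuf ulndd
Hunk 3: at line 5 remove [sgqwu,cxyq,pxfxz] add [dlp,zks,wvt] -> 13 lines: yegi gbg utw oshh owb kbdad dlp zks wvt idudd ijdlm nayuf ulndd
Hunk 4: at line 6 remove [dlp,zks] add [otoc,vhfgg] -> 13 lines: yegi gbg utw oshh owb kbdad otoc vhfgg wvt idudd ijdlm nayuf ulndd
Hunk 5: at line 7 remove [wvt,idudd] add [lsz,hryh] -> 13 lines: yegi gbg utw oshh owb kbdad otoc vhfgg lsz hryh ijdlm nayuf ulndd
Hunk 6: at line 7 remove [lsz,hryh,ijdlm] add [ztidt,fdj] -> 12 lines: yegi gbg utw oshh owb kbdad otoc vhfgg ztidt fdj nayuf ulndd
Final line count: 12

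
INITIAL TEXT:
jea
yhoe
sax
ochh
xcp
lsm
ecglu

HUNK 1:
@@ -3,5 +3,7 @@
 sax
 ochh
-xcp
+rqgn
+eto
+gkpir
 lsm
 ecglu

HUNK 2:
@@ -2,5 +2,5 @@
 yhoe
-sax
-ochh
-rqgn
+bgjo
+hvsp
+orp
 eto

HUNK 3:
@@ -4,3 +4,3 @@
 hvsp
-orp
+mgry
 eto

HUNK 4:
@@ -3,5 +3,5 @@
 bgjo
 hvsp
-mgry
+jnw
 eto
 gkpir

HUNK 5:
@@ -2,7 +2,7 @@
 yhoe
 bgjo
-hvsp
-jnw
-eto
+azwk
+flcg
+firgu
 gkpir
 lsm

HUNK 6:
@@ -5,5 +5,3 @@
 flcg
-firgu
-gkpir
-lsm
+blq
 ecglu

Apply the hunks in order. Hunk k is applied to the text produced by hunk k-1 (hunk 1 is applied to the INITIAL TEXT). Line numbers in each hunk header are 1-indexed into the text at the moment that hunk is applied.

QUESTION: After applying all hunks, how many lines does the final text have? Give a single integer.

Hunk 1: at line 3 remove [xcp] add [rqgn,eto,gkpir] -> 9 lines: jea yhoe sax ochh rqgn eto gkpir lsm ecglu
Hunk 2: at line 2 remove [sax,ochh,rqgn] add [bgjo,hvsp,orp] -> 9 lines: jea yhoe bgjo hvsp orp eto gkpir lsm ecglu
Hunk 3: at line 4 remove [orp] add [mgry] -> 9 lines: jea yhoe bgjo hvsp mgry eto gkpir lsm ecglu
Hunk 4: at line 3 remove [mgry] add [jnw] -> 9 lines: jea yhoe bgjo hvsp jnw eto gkpir lsm ecglu
Hunk 5: at line 2 remove [hvsp,jnw,eto] add [azwk,flcg,firgu] -> 9 lines: jea yhoe bgjo azwk flcg firgu gkpir lsm ecglu
Hunk 6: at line 5 remove [firgu,gkpir,lsm] add [blq] -> 7 lines: jea yhoe bgjo azwk flcg blq ecglu
Final line count: 7

Answer: 7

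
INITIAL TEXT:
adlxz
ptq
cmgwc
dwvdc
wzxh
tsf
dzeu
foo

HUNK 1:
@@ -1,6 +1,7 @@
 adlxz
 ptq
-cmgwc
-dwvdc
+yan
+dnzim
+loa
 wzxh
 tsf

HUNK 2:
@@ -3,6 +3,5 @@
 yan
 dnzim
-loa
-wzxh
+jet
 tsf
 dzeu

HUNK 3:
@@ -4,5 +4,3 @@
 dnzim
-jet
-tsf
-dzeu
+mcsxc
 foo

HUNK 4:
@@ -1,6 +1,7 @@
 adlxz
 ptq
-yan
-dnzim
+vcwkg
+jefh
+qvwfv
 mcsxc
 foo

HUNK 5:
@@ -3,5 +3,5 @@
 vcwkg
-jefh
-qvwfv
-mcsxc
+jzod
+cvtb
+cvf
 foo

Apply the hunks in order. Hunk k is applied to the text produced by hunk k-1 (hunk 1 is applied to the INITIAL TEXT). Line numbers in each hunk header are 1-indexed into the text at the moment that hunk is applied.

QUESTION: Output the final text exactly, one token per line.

Answer: adlxz
ptq
vcwkg
jzod
cvtb
cvf
foo

Derivation:
Hunk 1: at line 1 remove [cmgwc,dwvdc] add [yan,dnzim,loa] -> 9 lines: adlxz ptq yan dnzim loa wzxh tsf dzeu foo
Hunk 2: at line 3 remove [loa,wzxh] add [jet] -> 8 lines: adlxz ptq yan dnzim jet tsf dzeu foo
Hunk 3: at line 4 remove [jet,tsf,dzeu] add [mcsxc] -> 6 lines: adlxz ptq yan dnzim mcsxc foo
Hunk 4: at line 1 remove [yan,dnzim] add [vcwkg,jefh,qvwfv] -> 7 lines: adlxz ptq vcwkg jefh qvwfv mcsxc foo
Hunk 5: at line 3 remove [jefh,qvwfv,mcsxc] add [jzod,cvtb,cvf] -> 7 lines: adlxz ptq vcwkg jzod cvtb cvf foo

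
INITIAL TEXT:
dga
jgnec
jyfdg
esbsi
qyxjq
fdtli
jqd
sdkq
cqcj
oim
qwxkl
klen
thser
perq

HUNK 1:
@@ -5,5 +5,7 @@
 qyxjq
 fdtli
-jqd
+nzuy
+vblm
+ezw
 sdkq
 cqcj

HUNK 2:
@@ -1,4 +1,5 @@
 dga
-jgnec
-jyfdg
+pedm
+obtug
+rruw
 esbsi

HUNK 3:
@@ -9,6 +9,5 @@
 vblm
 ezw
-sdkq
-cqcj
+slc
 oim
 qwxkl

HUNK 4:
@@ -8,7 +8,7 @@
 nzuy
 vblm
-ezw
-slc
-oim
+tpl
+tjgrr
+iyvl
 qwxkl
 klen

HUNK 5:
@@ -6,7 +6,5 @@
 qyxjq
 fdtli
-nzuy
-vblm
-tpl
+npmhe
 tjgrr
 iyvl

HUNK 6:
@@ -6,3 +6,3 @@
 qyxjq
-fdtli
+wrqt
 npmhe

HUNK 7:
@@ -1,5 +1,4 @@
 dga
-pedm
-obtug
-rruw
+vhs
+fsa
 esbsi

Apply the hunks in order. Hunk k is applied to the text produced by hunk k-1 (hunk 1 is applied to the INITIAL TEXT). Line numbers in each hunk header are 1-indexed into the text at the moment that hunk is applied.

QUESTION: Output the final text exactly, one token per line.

Hunk 1: at line 5 remove [jqd] add [nzuy,vblm,ezw] -> 16 lines: dga jgnec jyfdg esbsi qyxjq fdtli nzuy vblm ezw sdkq cqcj oim qwxkl klen thser perq
Hunk 2: at line 1 remove [jgnec,jyfdg] add [pedm,obtug,rruw] -> 17 lines: dga pedm obtug rruw esbsi qyxjq fdtli nzuy vblm ezw sdkq cqcj oim qwxkl klen thser perq
Hunk 3: at line 9 remove [sdkq,cqcj] add [slc] -> 16 lines: dga pedm obtug rruw esbsi qyxjq fdtli nzuy vblm ezw slc oim qwxkl klen thser perq
Hunk 4: at line 8 remove [ezw,slc,oim] add [tpl,tjgrr,iyvl] -> 16 lines: dga pedm obtug rruw esbsi qyxjq fdtli nzuy vblm tpl tjgrr iyvl qwxkl klen thser perq
Hunk 5: at line 6 remove [nzuy,vblm,tpl] add [npmhe] -> 14 lines: dga pedm obtug rruw esbsi qyxjq fdtli npmhe tjgrr iyvl qwxkl klen thser perq
Hunk 6: at line 6 remove [fdtli] add [wrqt] -> 14 lines: dga pedm obtug rruw esbsi qyxjq wrqt npmhe tjgrr iyvl qwxkl klen thser perq
Hunk 7: at line 1 remove [pedm,obtug,rruw] add [vhs,fsa] -> 13 lines: dga vhs fsa esbsi qyxjq wrqt npmhe tjgrr iyvl qwxkl klen thser perq

Answer: dga
vhs
fsa
esbsi
qyxjq
wrqt
npmhe
tjgrr
iyvl
qwxkl
klen
thser
perq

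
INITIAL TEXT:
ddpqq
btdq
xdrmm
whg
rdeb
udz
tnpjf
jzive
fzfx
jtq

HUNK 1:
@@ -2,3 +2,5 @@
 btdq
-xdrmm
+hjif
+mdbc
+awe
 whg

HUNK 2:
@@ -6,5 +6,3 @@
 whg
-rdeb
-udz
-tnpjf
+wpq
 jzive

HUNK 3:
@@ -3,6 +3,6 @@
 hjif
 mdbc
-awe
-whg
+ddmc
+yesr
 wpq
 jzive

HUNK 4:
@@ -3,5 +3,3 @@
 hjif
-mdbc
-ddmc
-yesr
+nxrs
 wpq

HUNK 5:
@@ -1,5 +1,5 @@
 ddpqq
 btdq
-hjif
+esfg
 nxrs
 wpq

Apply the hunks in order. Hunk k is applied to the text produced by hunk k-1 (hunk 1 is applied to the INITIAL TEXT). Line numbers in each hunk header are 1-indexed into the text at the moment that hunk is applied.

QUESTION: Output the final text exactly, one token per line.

Hunk 1: at line 2 remove [xdrmm] add [hjif,mdbc,awe] -> 12 lines: ddpqq btdq hjif mdbc awe whg rdeb udz tnpjf jzive fzfx jtq
Hunk 2: at line 6 remove [rdeb,udz,tnpjf] add [wpq] -> 10 lines: ddpqq btdq hjif mdbc awe whg wpq jzive fzfx jtq
Hunk 3: at line 3 remove [awe,whg] add [ddmc,yesr] -> 10 lines: ddpqq btdq hjif mdbc ddmc yesr wpq jzive fzfx jtq
Hunk 4: at line 3 remove [mdbc,ddmc,yesr] add [nxrs] -> 8 lines: ddpqq btdq hjif nxrs wpq jzive fzfx jtq
Hunk 5: at line 1 remove [hjif] add [esfg] -> 8 lines: ddpqq btdq esfg nxrs wpq jzive fzfx jtq

Answer: ddpqq
btdq
esfg
nxrs
wpq
jzive
fzfx
jtq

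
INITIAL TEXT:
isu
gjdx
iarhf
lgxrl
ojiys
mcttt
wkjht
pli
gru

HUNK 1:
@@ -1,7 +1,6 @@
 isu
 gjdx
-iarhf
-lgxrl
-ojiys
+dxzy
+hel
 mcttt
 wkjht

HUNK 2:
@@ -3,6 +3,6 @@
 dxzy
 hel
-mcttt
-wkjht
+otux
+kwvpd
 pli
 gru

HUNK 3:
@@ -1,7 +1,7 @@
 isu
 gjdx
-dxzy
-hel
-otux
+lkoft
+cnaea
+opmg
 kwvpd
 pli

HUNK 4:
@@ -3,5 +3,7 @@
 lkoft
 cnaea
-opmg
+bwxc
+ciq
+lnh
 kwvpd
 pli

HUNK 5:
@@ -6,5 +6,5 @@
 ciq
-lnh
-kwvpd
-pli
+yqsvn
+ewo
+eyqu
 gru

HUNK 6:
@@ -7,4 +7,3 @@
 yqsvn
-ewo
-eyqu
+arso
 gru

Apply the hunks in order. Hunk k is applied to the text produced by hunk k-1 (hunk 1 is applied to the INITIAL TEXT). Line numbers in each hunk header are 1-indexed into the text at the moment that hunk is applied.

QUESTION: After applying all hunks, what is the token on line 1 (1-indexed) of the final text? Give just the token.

Answer: isu

Derivation:
Hunk 1: at line 1 remove [iarhf,lgxrl,ojiys] add [dxzy,hel] -> 8 lines: isu gjdx dxzy hel mcttt wkjht pli gru
Hunk 2: at line 3 remove [mcttt,wkjht] add [otux,kwvpd] -> 8 lines: isu gjdx dxzy hel otux kwvpd pli gru
Hunk 3: at line 1 remove [dxzy,hel,otux] add [lkoft,cnaea,opmg] -> 8 lines: isu gjdx lkoft cnaea opmg kwvpd pli gru
Hunk 4: at line 3 remove [opmg] add [bwxc,ciq,lnh] -> 10 lines: isu gjdx lkoft cnaea bwxc ciq lnh kwvpd pli gru
Hunk 5: at line 6 remove [lnh,kwvpd,pli] add [yqsvn,ewo,eyqu] -> 10 lines: isu gjdx lkoft cnaea bwxc ciq yqsvn ewo eyqu gru
Hunk 6: at line 7 remove [ewo,eyqu] add [arso] -> 9 lines: isu gjdx lkoft cnaea bwxc ciq yqsvn arso gru
Final line 1: isu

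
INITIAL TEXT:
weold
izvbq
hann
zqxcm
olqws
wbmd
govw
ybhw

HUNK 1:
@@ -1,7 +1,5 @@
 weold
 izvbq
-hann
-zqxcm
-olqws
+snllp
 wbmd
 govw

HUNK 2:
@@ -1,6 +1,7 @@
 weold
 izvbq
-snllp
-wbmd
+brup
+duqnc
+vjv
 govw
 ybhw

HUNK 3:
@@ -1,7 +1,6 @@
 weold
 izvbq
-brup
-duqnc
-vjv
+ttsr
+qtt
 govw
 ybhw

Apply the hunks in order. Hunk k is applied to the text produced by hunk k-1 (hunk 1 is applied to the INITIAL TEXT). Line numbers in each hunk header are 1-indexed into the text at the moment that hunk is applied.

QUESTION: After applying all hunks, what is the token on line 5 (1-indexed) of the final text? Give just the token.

Hunk 1: at line 1 remove [hann,zqxcm,olqws] add [snllp] -> 6 lines: weold izvbq snllp wbmd govw ybhw
Hunk 2: at line 1 remove [snllp,wbmd] add [brup,duqnc,vjv] -> 7 lines: weold izvbq brup duqnc vjv govw ybhw
Hunk 3: at line 1 remove [brup,duqnc,vjv] add [ttsr,qtt] -> 6 lines: weold izvbq ttsr qtt govw ybhw
Final line 5: govw

Answer: govw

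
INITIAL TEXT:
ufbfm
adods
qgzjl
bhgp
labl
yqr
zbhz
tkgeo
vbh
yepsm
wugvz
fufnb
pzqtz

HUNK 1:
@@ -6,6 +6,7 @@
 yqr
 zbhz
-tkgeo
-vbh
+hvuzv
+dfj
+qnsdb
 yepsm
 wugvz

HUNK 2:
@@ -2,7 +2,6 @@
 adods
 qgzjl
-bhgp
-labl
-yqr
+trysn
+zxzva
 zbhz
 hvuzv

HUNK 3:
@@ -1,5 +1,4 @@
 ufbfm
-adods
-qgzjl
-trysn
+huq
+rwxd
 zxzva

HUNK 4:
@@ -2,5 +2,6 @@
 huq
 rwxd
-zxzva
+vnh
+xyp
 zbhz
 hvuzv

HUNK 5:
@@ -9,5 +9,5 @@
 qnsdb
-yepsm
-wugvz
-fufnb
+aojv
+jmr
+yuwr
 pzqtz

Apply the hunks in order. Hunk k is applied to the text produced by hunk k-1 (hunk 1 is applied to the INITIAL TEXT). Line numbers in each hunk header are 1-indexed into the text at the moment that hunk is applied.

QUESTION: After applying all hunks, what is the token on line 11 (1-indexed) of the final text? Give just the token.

Hunk 1: at line 6 remove [tkgeo,vbh] add [hvuzv,dfj,qnsdb] -> 14 lines: ufbfm adods qgzjl bhgp labl yqr zbhz hvuzv dfj qnsdb yepsm wugvz fufnb pzqtz
Hunk 2: at line 2 remove [bhgp,labl,yqr] add [trysn,zxzva] -> 13 lines: ufbfm adods qgzjl trysn zxzva zbhz hvuzv dfj qnsdb yepsm wugvz fufnb pzqtz
Hunk 3: at line 1 remove [adods,qgzjl,trysn] add [huq,rwxd] -> 12 lines: ufbfm huq rwxd zxzva zbhz hvuzv dfj qnsdb yepsm wugvz fufnb pzqtz
Hunk 4: at line 2 remove [zxzva] add [vnh,xyp] -> 13 lines: ufbfm huq rwxd vnh xyp zbhz hvuzv dfj qnsdb yepsm wugvz fufnb pzqtz
Hunk 5: at line 9 remove [yepsm,wugvz,fufnb] add [aojv,jmr,yuwr] -> 13 lines: ufbfm huq rwxd vnh xyp zbhz hvuzv dfj qnsdb aojv jmr yuwr pzqtz
Final line 11: jmr

Answer: jmr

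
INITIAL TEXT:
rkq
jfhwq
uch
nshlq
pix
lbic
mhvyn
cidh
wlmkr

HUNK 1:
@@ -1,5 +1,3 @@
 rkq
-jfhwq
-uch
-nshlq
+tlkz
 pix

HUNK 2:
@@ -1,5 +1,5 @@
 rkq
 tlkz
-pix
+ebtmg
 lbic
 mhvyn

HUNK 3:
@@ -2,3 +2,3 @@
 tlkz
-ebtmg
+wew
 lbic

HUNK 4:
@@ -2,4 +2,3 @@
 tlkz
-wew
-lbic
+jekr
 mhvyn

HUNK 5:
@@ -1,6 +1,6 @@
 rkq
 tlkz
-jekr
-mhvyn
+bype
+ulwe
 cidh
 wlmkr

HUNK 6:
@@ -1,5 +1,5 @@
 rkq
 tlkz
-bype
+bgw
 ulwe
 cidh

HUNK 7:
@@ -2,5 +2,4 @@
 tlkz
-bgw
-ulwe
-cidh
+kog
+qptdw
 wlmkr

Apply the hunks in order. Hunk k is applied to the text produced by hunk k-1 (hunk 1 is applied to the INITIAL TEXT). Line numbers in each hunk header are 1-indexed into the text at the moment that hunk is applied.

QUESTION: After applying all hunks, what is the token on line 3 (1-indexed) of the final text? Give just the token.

Hunk 1: at line 1 remove [jfhwq,uch,nshlq] add [tlkz] -> 7 lines: rkq tlkz pix lbic mhvyn cidh wlmkr
Hunk 2: at line 1 remove [pix] add [ebtmg] -> 7 lines: rkq tlkz ebtmg lbic mhvyn cidh wlmkr
Hunk 3: at line 2 remove [ebtmg] add [wew] -> 7 lines: rkq tlkz wew lbic mhvyn cidh wlmkr
Hunk 4: at line 2 remove [wew,lbic] add [jekr] -> 6 lines: rkq tlkz jekr mhvyn cidh wlmkr
Hunk 5: at line 1 remove [jekr,mhvyn] add [bype,ulwe] -> 6 lines: rkq tlkz bype ulwe cidh wlmkr
Hunk 6: at line 1 remove [bype] add [bgw] -> 6 lines: rkq tlkz bgw ulwe cidh wlmkr
Hunk 7: at line 2 remove [bgw,ulwe,cidh] add [kog,qptdw] -> 5 lines: rkq tlkz kog qptdw wlmkr
Final line 3: kog

Answer: kog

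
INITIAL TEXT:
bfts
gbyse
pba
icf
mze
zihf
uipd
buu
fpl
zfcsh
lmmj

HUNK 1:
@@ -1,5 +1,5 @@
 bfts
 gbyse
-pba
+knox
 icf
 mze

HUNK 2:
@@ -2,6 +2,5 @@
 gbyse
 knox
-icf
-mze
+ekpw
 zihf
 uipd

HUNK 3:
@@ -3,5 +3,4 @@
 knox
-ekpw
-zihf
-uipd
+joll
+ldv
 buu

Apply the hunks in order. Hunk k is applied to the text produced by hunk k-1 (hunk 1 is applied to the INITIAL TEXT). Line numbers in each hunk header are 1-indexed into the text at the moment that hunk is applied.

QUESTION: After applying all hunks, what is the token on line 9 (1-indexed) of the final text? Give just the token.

Answer: lmmj

Derivation:
Hunk 1: at line 1 remove [pba] add [knox] -> 11 lines: bfts gbyse knox icf mze zihf uipd buu fpl zfcsh lmmj
Hunk 2: at line 2 remove [icf,mze] add [ekpw] -> 10 lines: bfts gbyse knox ekpw zihf uipd buu fpl zfcsh lmmj
Hunk 3: at line 3 remove [ekpw,zihf,uipd] add [joll,ldv] -> 9 lines: bfts gbyse knox joll ldv buu fpl zfcsh lmmj
Final line 9: lmmj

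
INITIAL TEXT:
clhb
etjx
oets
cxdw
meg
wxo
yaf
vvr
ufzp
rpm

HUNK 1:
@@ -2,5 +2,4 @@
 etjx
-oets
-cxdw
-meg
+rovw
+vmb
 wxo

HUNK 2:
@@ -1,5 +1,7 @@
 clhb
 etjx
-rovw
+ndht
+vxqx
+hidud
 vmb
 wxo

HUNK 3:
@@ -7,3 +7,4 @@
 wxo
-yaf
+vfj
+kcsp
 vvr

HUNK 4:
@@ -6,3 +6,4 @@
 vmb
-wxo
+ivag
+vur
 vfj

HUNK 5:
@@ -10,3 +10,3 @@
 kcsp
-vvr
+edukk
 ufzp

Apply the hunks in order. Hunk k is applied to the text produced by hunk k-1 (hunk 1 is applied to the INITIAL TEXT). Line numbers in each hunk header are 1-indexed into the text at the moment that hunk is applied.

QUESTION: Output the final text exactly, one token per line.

Answer: clhb
etjx
ndht
vxqx
hidud
vmb
ivag
vur
vfj
kcsp
edukk
ufzp
rpm

Derivation:
Hunk 1: at line 2 remove [oets,cxdw,meg] add [rovw,vmb] -> 9 lines: clhb etjx rovw vmb wxo yaf vvr ufzp rpm
Hunk 2: at line 1 remove [rovw] add [ndht,vxqx,hidud] -> 11 lines: clhb etjx ndht vxqx hidud vmb wxo yaf vvr ufzp rpm
Hunk 3: at line 7 remove [yaf] add [vfj,kcsp] -> 12 lines: clhb etjx ndht vxqx hidud vmb wxo vfj kcsp vvr ufzp rpm
Hunk 4: at line 6 remove [wxo] add [ivag,vur] -> 13 lines: clhb etjx ndht vxqx hidud vmb ivag vur vfj kcsp vvr ufzp rpm
Hunk 5: at line 10 remove [vvr] add [edukk] -> 13 lines: clhb etjx ndht vxqx hidud vmb ivag vur vfj kcsp edukk ufzp rpm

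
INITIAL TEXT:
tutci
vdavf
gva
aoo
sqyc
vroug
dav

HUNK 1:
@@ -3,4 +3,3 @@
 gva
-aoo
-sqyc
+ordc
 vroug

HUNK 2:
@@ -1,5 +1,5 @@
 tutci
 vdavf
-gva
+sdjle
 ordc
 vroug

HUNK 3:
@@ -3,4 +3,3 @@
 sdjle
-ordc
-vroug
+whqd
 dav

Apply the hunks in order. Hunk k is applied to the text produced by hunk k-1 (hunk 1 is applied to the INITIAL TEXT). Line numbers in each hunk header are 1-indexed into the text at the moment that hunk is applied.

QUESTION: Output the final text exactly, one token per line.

Hunk 1: at line 3 remove [aoo,sqyc] add [ordc] -> 6 lines: tutci vdavf gva ordc vroug dav
Hunk 2: at line 1 remove [gva] add [sdjle] -> 6 lines: tutci vdavf sdjle ordc vroug dav
Hunk 3: at line 3 remove [ordc,vroug] add [whqd] -> 5 lines: tutci vdavf sdjle whqd dav

Answer: tutci
vdavf
sdjle
whqd
dav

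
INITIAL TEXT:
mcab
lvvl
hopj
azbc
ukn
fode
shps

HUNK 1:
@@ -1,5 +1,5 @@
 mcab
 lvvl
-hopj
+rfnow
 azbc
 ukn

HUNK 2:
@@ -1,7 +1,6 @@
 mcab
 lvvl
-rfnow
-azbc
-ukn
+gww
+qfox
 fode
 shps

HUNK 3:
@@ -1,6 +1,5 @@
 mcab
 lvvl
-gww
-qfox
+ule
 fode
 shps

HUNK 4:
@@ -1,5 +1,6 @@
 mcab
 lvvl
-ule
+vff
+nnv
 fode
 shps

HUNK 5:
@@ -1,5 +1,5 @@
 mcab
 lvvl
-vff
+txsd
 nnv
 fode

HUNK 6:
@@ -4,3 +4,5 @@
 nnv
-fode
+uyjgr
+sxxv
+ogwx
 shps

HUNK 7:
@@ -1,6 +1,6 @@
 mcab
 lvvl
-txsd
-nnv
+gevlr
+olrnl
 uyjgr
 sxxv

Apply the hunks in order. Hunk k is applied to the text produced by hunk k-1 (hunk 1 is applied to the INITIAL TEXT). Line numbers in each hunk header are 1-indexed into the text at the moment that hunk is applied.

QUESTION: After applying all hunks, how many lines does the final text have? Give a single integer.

Answer: 8

Derivation:
Hunk 1: at line 1 remove [hopj] add [rfnow] -> 7 lines: mcab lvvl rfnow azbc ukn fode shps
Hunk 2: at line 1 remove [rfnow,azbc,ukn] add [gww,qfox] -> 6 lines: mcab lvvl gww qfox fode shps
Hunk 3: at line 1 remove [gww,qfox] add [ule] -> 5 lines: mcab lvvl ule fode shps
Hunk 4: at line 1 remove [ule] add [vff,nnv] -> 6 lines: mcab lvvl vff nnv fode shps
Hunk 5: at line 1 remove [vff] add [txsd] -> 6 lines: mcab lvvl txsd nnv fode shps
Hunk 6: at line 4 remove [fode] add [uyjgr,sxxv,ogwx] -> 8 lines: mcab lvvl txsd nnv uyjgr sxxv ogwx shps
Hunk 7: at line 1 remove [txsd,nnv] add [gevlr,olrnl] -> 8 lines: mcab lvvl gevlr olrnl uyjgr sxxv ogwx shps
Final line count: 8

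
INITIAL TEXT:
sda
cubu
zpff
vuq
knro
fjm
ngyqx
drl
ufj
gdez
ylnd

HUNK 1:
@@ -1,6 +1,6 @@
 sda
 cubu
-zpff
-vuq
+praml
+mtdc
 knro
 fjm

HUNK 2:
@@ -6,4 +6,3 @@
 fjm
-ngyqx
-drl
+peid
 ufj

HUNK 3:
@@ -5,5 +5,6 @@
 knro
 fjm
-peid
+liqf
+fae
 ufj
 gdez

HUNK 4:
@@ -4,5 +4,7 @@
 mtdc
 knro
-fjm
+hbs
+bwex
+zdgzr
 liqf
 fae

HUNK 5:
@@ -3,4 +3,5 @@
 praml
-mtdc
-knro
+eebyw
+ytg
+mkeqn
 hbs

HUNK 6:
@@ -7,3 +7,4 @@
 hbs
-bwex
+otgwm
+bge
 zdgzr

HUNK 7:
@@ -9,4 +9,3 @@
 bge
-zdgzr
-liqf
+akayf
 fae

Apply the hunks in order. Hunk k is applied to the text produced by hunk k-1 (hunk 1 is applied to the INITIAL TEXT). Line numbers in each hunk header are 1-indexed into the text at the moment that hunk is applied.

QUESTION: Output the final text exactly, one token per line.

Hunk 1: at line 1 remove [zpff,vuq] add [praml,mtdc] -> 11 lines: sda cubu praml mtdc knro fjm ngyqx drl ufj gdez ylnd
Hunk 2: at line 6 remove [ngyqx,drl] add [peid] -> 10 lines: sda cubu praml mtdc knro fjm peid ufj gdez ylnd
Hunk 3: at line 5 remove [peid] add [liqf,fae] -> 11 lines: sda cubu praml mtdc knro fjm liqf fae ufj gdez ylnd
Hunk 4: at line 4 remove [fjm] add [hbs,bwex,zdgzr] -> 13 lines: sda cubu praml mtdc knro hbs bwex zdgzr liqf fae ufj gdez ylnd
Hunk 5: at line 3 remove [mtdc,knro] add [eebyw,ytg,mkeqn] -> 14 lines: sda cubu praml eebyw ytg mkeqn hbs bwex zdgzr liqf fae ufj gdez ylnd
Hunk 6: at line 7 remove [bwex] add [otgwm,bge] -> 15 lines: sda cubu praml eebyw ytg mkeqn hbs otgwm bge zdgzr liqf fae ufj gdez ylnd
Hunk 7: at line 9 remove [zdgzr,liqf] add [akayf] -> 14 lines: sda cubu praml eebyw ytg mkeqn hbs otgwm bge akayf fae ufj gdez ylnd

Answer: sda
cubu
praml
eebyw
ytg
mkeqn
hbs
otgwm
bge
akayf
fae
ufj
gdez
ylnd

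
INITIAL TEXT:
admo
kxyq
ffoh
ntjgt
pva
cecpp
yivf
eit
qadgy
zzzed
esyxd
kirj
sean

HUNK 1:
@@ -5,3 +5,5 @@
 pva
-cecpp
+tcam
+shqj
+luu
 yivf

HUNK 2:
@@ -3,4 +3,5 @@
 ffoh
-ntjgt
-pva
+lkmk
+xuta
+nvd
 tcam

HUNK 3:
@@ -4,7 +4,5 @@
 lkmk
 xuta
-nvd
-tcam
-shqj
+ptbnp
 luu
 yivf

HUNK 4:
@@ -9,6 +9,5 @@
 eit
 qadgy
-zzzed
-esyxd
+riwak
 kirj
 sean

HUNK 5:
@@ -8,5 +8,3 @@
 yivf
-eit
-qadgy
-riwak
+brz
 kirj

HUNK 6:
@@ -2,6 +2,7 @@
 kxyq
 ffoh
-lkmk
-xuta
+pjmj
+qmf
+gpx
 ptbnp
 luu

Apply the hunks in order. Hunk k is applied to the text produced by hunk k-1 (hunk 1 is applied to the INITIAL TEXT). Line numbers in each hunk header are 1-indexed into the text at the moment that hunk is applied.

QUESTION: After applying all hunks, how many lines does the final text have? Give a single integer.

Hunk 1: at line 5 remove [cecpp] add [tcam,shqj,luu] -> 15 lines: admo kxyq ffoh ntjgt pva tcam shqj luu yivf eit qadgy zzzed esyxd kirj sean
Hunk 2: at line 3 remove [ntjgt,pva] add [lkmk,xuta,nvd] -> 16 lines: admo kxyq ffoh lkmk xuta nvd tcam shqj luu yivf eit qadgy zzzed esyxd kirj sean
Hunk 3: at line 4 remove [nvd,tcam,shqj] add [ptbnp] -> 14 lines: admo kxyq ffoh lkmk xuta ptbnp luu yivf eit qadgy zzzed esyxd kirj sean
Hunk 4: at line 9 remove [zzzed,esyxd] add [riwak] -> 13 lines: admo kxyq ffoh lkmk xuta ptbnp luu yivf eit qadgy riwak kirj sean
Hunk 5: at line 8 remove [eit,qadgy,riwak] add [brz] -> 11 lines: admo kxyq ffoh lkmk xuta ptbnp luu yivf brz kirj sean
Hunk 6: at line 2 remove [lkmk,xuta] add [pjmj,qmf,gpx] -> 12 lines: admo kxyq ffoh pjmj qmf gpx ptbnp luu yivf brz kirj sean
Final line count: 12

Answer: 12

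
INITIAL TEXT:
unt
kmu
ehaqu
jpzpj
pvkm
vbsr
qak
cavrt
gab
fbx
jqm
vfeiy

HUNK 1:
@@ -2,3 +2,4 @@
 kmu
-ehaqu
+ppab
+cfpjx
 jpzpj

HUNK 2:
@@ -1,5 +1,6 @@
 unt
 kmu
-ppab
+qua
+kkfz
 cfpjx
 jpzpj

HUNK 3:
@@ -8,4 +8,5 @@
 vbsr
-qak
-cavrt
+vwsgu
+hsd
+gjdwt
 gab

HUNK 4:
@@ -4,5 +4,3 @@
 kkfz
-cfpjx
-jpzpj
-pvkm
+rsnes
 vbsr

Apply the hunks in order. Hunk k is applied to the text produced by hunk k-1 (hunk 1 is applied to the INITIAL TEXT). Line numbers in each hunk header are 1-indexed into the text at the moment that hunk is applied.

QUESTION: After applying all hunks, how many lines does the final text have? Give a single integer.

Answer: 13

Derivation:
Hunk 1: at line 2 remove [ehaqu] add [ppab,cfpjx] -> 13 lines: unt kmu ppab cfpjx jpzpj pvkm vbsr qak cavrt gab fbx jqm vfeiy
Hunk 2: at line 1 remove [ppab] add [qua,kkfz] -> 14 lines: unt kmu qua kkfz cfpjx jpzpj pvkm vbsr qak cavrt gab fbx jqm vfeiy
Hunk 3: at line 8 remove [qak,cavrt] add [vwsgu,hsd,gjdwt] -> 15 lines: unt kmu qua kkfz cfpjx jpzpj pvkm vbsr vwsgu hsd gjdwt gab fbx jqm vfeiy
Hunk 4: at line 4 remove [cfpjx,jpzpj,pvkm] add [rsnes] -> 13 lines: unt kmu qua kkfz rsnes vbsr vwsgu hsd gjdwt gab fbx jqm vfeiy
Final line count: 13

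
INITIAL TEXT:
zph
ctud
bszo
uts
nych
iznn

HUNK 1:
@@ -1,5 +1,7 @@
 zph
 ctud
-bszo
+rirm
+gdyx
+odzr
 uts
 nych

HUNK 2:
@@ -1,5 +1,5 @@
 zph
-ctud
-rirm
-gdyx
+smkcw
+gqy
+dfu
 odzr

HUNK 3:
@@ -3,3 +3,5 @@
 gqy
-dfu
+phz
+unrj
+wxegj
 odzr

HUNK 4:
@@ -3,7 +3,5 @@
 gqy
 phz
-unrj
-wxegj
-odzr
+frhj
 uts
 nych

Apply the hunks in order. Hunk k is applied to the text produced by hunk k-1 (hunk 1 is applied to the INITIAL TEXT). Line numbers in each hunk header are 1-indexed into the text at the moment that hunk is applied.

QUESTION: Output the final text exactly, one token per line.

Answer: zph
smkcw
gqy
phz
frhj
uts
nych
iznn

Derivation:
Hunk 1: at line 1 remove [bszo] add [rirm,gdyx,odzr] -> 8 lines: zph ctud rirm gdyx odzr uts nych iznn
Hunk 2: at line 1 remove [ctud,rirm,gdyx] add [smkcw,gqy,dfu] -> 8 lines: zph smkcw gqy dfu odzr uts nych iznn
Hunk 3: at line 3 remove [dfu] add [phz,unrj,wxegj] -> 10 lines: zph smkcw gqy phz unrj wxegj odzr uts nych iznn
Hunk 4: at line 3 remove [unrj,wxegj,odzr] add [frhj] -> 8 lines: zph smkcw gqy phz frhj uts nych iznn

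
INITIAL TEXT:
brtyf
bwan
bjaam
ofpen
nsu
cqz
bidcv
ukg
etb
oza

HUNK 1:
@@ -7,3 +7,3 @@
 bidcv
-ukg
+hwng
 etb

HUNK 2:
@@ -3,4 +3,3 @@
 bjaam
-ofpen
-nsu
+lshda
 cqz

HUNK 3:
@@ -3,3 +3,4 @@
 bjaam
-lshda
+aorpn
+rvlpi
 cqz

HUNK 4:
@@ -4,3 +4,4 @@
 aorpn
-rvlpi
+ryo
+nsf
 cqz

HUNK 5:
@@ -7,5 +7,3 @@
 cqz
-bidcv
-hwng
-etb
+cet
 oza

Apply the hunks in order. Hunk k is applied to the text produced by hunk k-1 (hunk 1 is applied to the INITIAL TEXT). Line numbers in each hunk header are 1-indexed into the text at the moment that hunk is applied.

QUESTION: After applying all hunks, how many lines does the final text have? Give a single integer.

Answer: 9

Derivation:
Hunk 1: at line 7 remove [ukg] add [hwng] -> 10 lines: brtyf bwan bjaam ofpen nsu cqz bidcv hwng etb oza
Hunk 2: at line 3 remove [ofpen,nsu] add [lshda] -> 9 lines: brtyf bwan bjaam lshda cqz bidcv hwng etb oza
Hunk 3: at line 3 remove [lshda] add [aorpn,rvlpi] -> 10 lines: brtyf bwan bjaam aorpn rvlpi cqz bidcv hwng etb oza
Hunk 4: at line 4 remove [rvlpi] add [ryo,nsf] -> 11 lines: brtyf bwan bjaam aorpn ryo nsf cqz bidcv hwng etb oza
Hunk 5: at line 7 remove [bidcv,hwng,etb] add [cet] -> 9 lines: brtyf bwan bjaam aorpn ryo nsf cqz cet oza
Final line count: 9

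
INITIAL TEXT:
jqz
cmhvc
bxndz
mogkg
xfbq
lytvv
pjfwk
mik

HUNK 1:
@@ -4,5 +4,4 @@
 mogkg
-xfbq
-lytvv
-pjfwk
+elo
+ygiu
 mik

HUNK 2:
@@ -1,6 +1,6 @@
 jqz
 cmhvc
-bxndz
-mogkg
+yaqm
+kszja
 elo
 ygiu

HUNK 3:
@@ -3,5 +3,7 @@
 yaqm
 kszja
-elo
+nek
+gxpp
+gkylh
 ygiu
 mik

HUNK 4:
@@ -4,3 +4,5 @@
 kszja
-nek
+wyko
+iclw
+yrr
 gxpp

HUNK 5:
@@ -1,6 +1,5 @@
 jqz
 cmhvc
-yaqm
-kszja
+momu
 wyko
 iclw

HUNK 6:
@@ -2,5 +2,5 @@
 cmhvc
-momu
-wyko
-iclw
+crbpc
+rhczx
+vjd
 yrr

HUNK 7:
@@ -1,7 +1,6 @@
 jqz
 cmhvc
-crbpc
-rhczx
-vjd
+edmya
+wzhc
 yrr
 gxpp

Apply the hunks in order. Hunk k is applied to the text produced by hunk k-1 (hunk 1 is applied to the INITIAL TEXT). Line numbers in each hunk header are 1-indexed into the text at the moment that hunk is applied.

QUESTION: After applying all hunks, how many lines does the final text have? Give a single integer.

Answer: 9

Derivation:
Hunk 1: at line 4 remove [xfbq,lytvv,pjfwk] add [elo,ygiu] -> 7 lines: jqz cmhvc bxndz mogkg elo ygiu mik
Hunk 2: at line 1 remove [bxndz,mogkg] add [yaqm,kszja] -> 7 lines: jqz cmhvc yaqm kszja elo ygiu mik
Hunk 3: at line 3 remove [elo] add [nek,gxpp,gkylh] -> 9 lines: jqz cmhvc yaqm kszja nek gxpp gkylh ygiu mik
Hunk 4: at line 4 remove [nek] add [wyko,iclw,yrr] -> 11 lines: jqz cmhvc yaqm kszja wyko iclw yrr gxpp gkylh ygiu mik
Hunk 5: at line 1 remove [yaqm,kszja] add [momu] -> 10 lines: jqz cmhvc momu wyko iclw yrr gxpp gkylh ygiu mik
Hunk 6: at line 2 remove [momu,wyko,iclw] add [crbpc,rhczx,vjd] -> 10 lines: jqz cmhvc crbpc rhczx vjd yrr gxpp gkylh ygiu mik
Hunk 7: at line 1 remove [crbpc,rhczx,vjd] add [edmya,wzhc] -> 9 lines: jqz cmhvc edmya wzhc yrr gxpp gkylh ygiu mik
Final line count: 9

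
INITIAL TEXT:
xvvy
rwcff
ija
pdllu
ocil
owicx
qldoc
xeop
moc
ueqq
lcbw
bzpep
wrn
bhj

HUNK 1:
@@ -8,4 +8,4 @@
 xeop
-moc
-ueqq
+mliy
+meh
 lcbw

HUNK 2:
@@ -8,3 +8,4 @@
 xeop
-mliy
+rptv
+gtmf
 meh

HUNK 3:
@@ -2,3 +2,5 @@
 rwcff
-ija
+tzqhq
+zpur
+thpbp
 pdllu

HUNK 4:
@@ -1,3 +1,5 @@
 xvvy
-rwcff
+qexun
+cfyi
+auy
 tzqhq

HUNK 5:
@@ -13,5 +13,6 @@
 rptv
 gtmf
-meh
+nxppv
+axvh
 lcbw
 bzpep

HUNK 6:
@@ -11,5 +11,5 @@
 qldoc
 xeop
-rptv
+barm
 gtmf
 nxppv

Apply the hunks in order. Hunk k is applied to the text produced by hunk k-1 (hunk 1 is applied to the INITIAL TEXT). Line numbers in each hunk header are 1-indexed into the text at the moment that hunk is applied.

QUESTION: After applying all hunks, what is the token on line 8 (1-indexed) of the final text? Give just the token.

Hunk 1: at line 8 remove [moc,ueqq] add [mliy,meh] -> 14 lines: xvvy rwcff ija pdllu ocil owicx qldoc xeop mliy meh lcbw bzpep wrn bhj
Hunk 2: at line 8 remove [mliy] add [rptv,gtmf] -> 15 lines: xvvy rwcff ija pdllu ocil owicx qldoc xeop rptv gtmf meh lcbw bzpep wrn bhj
Hunk 3: at line 2 remove [ija] add [tzqhq,zpur,thpbp] -> 17 lines: xvvy rwcff tzqhq zpur thpbp pdllu ocil owicx qldoc xeop rptv gtmf meh lcbw bzpep wrn bhj
Hunk 4: at line 1 remove [rwcff] add [qexun,cfyi,auy] -> 19 lines: xvvy qexun cfyi auy tzqhq zpur thpbp pdllu ocil owicx qldoc xeop rptv gtmf meh lcbw bzpep wrn bhj
Hunk 5: at line 13 remove [meh] add [nxppv,axvh] -> 20 lines: xvvy qexun cfyi auy tzqhq zpur thpbp pdllu ocil owicx qldoc xeop rptv gtmf nxppv axvh lcbw bzpep wrn bhj
Hunk 6: at line 11 remove [rptv] add [barm] -> 20 lines: xvvy qexun cfyi auy tzqhq zpur thpbp pdllu ocil owicx qldoc xeop barm gtmf nxppv axvh lcbw bzpep wrn bhj
Final line 8: pdllu

Answer: pdllu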